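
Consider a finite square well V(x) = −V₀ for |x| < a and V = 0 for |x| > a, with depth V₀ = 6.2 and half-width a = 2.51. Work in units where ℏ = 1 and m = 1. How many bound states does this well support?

N = 6

Define the well-strength parameter z₀ = (a/ℏ)√(2mV₀) = 2.51 × √(2·1·6.2) = 8.839.
The even/odd transcendental equations gain one root per π/2 in z₀, giving N = 1 + ⌊2z₀/π⌋ = 1 + ⌊5.627⌋ = 6.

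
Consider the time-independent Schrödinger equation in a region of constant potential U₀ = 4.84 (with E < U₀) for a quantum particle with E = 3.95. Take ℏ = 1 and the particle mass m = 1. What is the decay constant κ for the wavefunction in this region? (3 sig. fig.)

κ = 1.33

Since E < U₀ the TISE in this region is ψ'' = κ²ψ with κ = √(2m(U₀ − E))/ℏ.
κ = √(2 × 1 × 0.89) = 1.334.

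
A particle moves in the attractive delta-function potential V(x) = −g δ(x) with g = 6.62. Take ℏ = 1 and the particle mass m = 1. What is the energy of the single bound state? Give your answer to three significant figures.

For x ≠ 0 the bound state is ψ ∝ e^{−κ|x|}; integrating the TISE across the delta gives the cusp condition 2κ = 2mg/ℏ², so κ = 6.620.
Then E = −ℏ²κ²/(2m) = −mg²/(2ℏ²) = -21.91.

E = -21.9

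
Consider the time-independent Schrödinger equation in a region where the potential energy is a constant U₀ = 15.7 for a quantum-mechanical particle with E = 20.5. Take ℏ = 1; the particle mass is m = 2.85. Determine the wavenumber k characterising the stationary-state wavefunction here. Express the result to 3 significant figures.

k = 5.23

With E > U₀ the solution is oscillatory, ψ ∝ e^{±ikx} with k = √(2m(E − U₀))/ℏ.
k = √(2 × 2.85 × 4.8) = 5.231.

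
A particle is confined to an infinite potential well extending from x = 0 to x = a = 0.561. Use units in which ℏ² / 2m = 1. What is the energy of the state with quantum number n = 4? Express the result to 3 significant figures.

Requiring ψ(0) = ψ(a) = 0 quantises k = nπ/a, hence E_n = ℏ²k²/2m = n²π²ℏ²/(2ma²).
E_4 = 4² × π² / (2 × 0.5 × 0.561²) = 501.8.

E = 502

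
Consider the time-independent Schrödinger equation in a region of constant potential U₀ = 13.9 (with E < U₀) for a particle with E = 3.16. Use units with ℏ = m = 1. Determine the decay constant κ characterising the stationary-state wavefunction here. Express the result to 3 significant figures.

Since E < U₀ the TISE in this region is ψ'' = κ²ψ with κ = √(2m(U₀ − E))/ℏ.
κ = √(2 × 1 × 10.74) = 4.635.

κ = 4.63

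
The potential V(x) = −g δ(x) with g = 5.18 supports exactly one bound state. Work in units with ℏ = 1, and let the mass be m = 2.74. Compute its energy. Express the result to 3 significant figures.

E = -36.8

For x ≠ 0 the bound state is ψ ∝ e^{−κ|x|}; integrating the TISE across the delta gives the cusp condition 2κ = 2mg/ℏ², so κ = 14.19.
Then E = −ℏ²κ²/(2m) = −mg²/(2ℏ²) = -36.76.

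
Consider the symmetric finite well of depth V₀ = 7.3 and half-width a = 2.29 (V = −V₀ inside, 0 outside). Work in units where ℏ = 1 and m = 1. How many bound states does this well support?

N = 6

Define the well-strength parameter z₀ = (a/ℏ)√(2mV₀) = 2.29 × √(2·1·7.3) = 8.750.
A new bound state (alternating even/odd) appears each time z₀ passes a multiple of π/2, so N = ⌊2z₀/π⌋ + 1 = ⌊5.570⌋ + 1 = 6.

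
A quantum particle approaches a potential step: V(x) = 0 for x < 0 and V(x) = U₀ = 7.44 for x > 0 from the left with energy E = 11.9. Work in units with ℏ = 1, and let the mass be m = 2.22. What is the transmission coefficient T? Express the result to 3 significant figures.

T = 0.942

On each side the TISE gives plane waves with k = √(2m(E − V))/ℏ: k₁ = √(2·2.22·11.9) = 7.269, k₂ = √(2·2.22·4.46) = 4.450.
Continuity of ψ and ψ′ at the step yields the reflection amplitude r = (k₁ − k₂)/(k₁ + k₂) = 0.2405; thus R = |r|² = 0.05786, T = 0.9421.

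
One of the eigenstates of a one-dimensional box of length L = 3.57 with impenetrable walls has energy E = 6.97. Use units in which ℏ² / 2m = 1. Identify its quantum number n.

n = 3

For an infinite well E_n = n²π²ℏ²/(2mL²), so n = (L/πℏ)√(2mE).
n = (3.57/π) × √(2 × 0.5 × 6.97) = 3.000 → n = 3.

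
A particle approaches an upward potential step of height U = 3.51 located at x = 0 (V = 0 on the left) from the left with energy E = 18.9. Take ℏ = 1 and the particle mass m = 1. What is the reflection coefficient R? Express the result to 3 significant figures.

The wavenumbers are k₁ = √(2mE)/ℏ = 6.148 on the left and k₂ = √(2m(E − U))/ℏ = 5.548 on the right.
Continuity of ψ and ψ′ at the step yields the reflection amplitude r = (k₁ − k₂)/(k₁ + k₂) = 0.05132; thus R = |r|² = 0.002633, T = 0.9974.

R = 0.00263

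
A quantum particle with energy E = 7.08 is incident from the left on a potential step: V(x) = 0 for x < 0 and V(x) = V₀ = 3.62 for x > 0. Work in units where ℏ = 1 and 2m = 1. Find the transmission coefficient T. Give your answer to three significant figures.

T = 0.969

On each side the TISE gives plane waves with k = √(2m(E − V))/ℏ: k₁ = √(2·½·7.08) = 2.661, k₂ = √(2·½·3.46) = 1.860.
Matching ψ and ψ′ at x = 0 gives r = (k₁ − k₂)/(k₁ + k₂), so R = r² = 0.03137 and T = 1 − R = 0.9686.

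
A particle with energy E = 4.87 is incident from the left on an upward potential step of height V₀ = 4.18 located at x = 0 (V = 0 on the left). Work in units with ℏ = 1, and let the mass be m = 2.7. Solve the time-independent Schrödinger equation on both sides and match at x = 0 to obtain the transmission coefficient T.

On each side the TISE gives plane waves with k = √(2m(E − V))/ℏ: k₁ = √(2·2.7·4.87) = 5.128, k₂ = √(2·2.7·0.69) = 1.930.
Continuity of ψ and ψ′ at the step yields the reflection amplitude r = (k₁ − k₂)/(k₁ + k₂) = 0.4531; thus R = |r|² = 0.2053, T = 0.7947.

T = 0.795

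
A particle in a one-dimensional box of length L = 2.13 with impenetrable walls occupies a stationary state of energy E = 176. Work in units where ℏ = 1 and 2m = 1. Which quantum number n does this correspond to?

For an infinite well E_n = n²π²ℏ²/(2mL²), so n = (L/πℏ)√(2mE).
n = (2.13/π) × √(2 × 0.5 × 176) = 8.995 → n = 9.

n = 9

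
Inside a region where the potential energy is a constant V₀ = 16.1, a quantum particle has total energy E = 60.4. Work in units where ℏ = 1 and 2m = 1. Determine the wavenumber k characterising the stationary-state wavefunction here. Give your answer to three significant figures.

k = 6.66

With E > V₀ the solution is oscillatory, ψ ∝ e^{±ikx} with k = √(2m(E − V₀))/ℏ.
k = √(2 × 0.5 × 44.3) = 6.656.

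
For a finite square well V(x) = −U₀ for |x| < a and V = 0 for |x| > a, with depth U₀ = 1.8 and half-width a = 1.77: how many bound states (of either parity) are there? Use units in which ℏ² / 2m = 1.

N = 2

The dimensionless depth is z₀ = a√(2mU₀)/ℏ = 1.77 × √(1.800) = 2.375.
A new bound state (alternating even/odd) appears each time z₀ passes a multiple of π/2, so N = ⌊2z₀/π⌋ + 1 = ⌊1.512⌋ + 1 = 2.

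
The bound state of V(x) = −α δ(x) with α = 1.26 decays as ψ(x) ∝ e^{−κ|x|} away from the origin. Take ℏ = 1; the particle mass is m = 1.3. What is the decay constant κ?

κ = 1.64

Integrating the TISE across x = 0 gives the cusp condition ψ'(0⁺) − ψ'(0⁻) = −(2mα/ℏ²)ψ(0).
With ψ ∝ e^{−κ|x|} this yields −2κ = −2mα/ℏ², so κ = mα/ℏ² = 1.638.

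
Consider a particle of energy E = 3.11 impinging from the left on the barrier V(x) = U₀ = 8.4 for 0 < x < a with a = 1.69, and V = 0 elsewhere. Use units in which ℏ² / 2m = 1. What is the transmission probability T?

E < U₀: inside the barrier ψ ∝ e^{±κx} with κ = √(2m(U₀ − E))/ℏ = 2.300.
κa = 3.887, sinh(κa) = 24.37.
The exact tunnelling result is T⁻¹ = 1 + U₀² sinh²(κa) / [4E(U₀ − E)] = 637.9, so T = 0.00157.

T = 0.00157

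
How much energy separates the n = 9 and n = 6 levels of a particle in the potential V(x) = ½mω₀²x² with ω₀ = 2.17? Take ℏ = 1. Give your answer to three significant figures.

ΔE = 6.51

E_n = ℏω₀(n + ½), so ΔE = (9 − 6) ℏω₀ = 3 × 2.17 = 6.510.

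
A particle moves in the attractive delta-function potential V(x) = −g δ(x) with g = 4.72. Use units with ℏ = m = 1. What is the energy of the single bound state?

E = -11.1

The bound state is ψ(x) = √κ e^{−κ|x|}. The derivative jump ψ'(0⁺) − ψ'(0⁻) = −(2mg/ℏ²)ψ(0) fixes κ = mg/ℏ² = 4.720.
Then E = −ℏ²κ²/(2m) = −mg²/(2ℏ²) = -11.14.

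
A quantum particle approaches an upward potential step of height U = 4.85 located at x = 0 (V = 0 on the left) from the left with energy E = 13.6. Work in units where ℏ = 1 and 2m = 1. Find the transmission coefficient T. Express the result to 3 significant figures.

T = 0.988

On each side the TISE gives plane waves with k = √(2m(E − V))/ℏ: k₁ = √(2·½·13.6) = 3.688, k₂ = √(2·½·8.75) = 2.958.
Continuity of ψ and ψ′ at the step yields the reflection amplitude r = (k₁ − k₂)/(k₁ + k₂) = 0.1098; thus R = |r|² = 0.01206, T = 0.9879.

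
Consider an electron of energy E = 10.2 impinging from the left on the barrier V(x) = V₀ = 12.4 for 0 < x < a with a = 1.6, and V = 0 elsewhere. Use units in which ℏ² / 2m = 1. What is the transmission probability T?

T = 0.0202

E < V₀: inside the barrier ψ ∝ e^{±κx} with κ = √(2m(V₀ − E))/ℏ = 1.483.
κa = 2.373, sinh(κa) = 5.319.
Matching ψ, ψ′ at both faces gives T = [1 + V₀² sinh²(κa) / (4E(V₀ − E))]⁻¹ = 1/49.47 = 0.0202.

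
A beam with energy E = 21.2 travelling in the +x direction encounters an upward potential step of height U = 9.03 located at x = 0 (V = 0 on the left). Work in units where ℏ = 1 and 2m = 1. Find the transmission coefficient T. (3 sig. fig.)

On each side the TISE gives plane waves with k = √(2m(E − V))/ℏ: k₁ = √(2·½·21.2) = 4.604, k₂ = √(2·½·12.17) = 3.489.
Continuity of ψ and ψ′ at the step yields the reflection amplitude r = (k₁ − k₂)/(k₁ + k₂) = 0.1379; thus R = |r|² = 0.01901, T = 0.9810.

T = 0.981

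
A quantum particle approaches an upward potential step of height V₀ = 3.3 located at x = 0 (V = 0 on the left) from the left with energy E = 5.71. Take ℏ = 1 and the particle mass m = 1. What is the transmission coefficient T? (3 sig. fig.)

T = 0.955

The wavenumbers are k₁ = √(2mE)/ℏ = 3.379 on the left and k₂ = √(2m(E − V₀))/ℏ = 2.195 on the right.
Matching ψ and ψ′ at x = 0 gives r = (k₁ − k₂)/(k₁ + k₂), so R = r² = 0.04510 and T = 1 − R = 0.9549.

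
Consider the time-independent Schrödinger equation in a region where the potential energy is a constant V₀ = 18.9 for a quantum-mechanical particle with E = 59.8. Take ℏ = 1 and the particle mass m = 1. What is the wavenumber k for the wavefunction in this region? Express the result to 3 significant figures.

k = 9.04

With E > V₀ the solution is oscillatory, ψ ∝ e^{±ikx} with k = √(2m(E − V₀))/ℏ.
k = √(2 × 1 × 40.9) = 9.044.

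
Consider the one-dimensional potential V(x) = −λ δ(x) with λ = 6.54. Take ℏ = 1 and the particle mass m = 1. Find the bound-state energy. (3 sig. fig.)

E = -21.4

The bound state is ψ(x) = √κ e^{−κ|x|}. The derivative jump ψ'(0⁺) − ψ'(0⁻) = −(2mλ/ℏ²)ψ(0) fixes κ = mλ/ℏ² = 6.540.
Then E = −ℏ²κ²/(2m) = −mλ²/(2ℏ²) = -21.39.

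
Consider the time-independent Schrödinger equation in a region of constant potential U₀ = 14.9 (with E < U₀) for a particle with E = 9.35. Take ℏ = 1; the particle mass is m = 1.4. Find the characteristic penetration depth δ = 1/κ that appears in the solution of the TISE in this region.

Since E < U₀ the TISE in this region is ψ'' = κ²ψ with κ = √(2m(U₀ − E))/ℏ.
κ = √(2 × 1.4 × 5.55) = 3.942. The penetration depth is δ = 1/κ = 0.254.

δ = 0.254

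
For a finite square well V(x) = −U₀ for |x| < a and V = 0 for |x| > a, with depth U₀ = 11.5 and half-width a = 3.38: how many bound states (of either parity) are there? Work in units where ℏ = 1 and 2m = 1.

The dimensionless depth is z₀ = a√(2mU₀)/ℏ = 3.38 × √(11.50) = 11.46.
The even/odd transcendental equations gain one root per π/2 in z₀, giving N = 1 + ⌊2z₀/π⌋ = 1 + ⌊7.297⌋ = 8.

N = 8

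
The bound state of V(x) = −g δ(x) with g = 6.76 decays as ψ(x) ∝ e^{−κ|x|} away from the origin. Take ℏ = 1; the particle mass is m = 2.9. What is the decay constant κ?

κ = 19.6

Integrating the TISE across x = 0 gives the cusp condition ψ'(0⁺) − ψ'(0⁻) = −(2mg/ℏ²)ψ(0).
With ψ ∝ e^{−κ|x|} this yields −2κ = −2mg/ℏ², so κ = mg/ℏ² = 19.60.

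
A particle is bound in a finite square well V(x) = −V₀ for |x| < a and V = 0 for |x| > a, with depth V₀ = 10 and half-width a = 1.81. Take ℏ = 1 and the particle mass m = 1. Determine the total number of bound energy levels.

N = 6

The dimensionless depth is z₀ = a√(2mV₀)/ℏ = 1.81 × √(20.00) = 8.095.
The even/odd transcendental equations gain one root per π/2 in z₀, giving N = 1 + ⌊2z₀/π⌋ = 1 + ⌊5.153⌋ = 6.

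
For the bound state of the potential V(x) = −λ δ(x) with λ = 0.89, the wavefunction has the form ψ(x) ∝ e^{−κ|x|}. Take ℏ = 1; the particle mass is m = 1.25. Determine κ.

Integrating the TISE across x = 0 gives the cusp condition ψ'(0⁺) − ψ'(0⁻) = −(2mλ/ℏ²)ψ(0).
With ψ ∝ e^{−κ|x|} this yields −2κ = −2mλ/ℏ², so κ = mλ/ℏ² = 1.113.

κ = 1.11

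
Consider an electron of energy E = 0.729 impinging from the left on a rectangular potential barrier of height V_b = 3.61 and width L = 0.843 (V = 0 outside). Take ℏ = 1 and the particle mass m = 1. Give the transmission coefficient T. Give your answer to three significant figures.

T = 0.0446

Since E < V_b the interior solution is evanescent with decay constant κ = √(2m(V_b − E))/ℏ = 2.400.
κL = 2.024, sinh(κL) = 3.716.
The exact tunnelling result is T⁻¹ = 1 + V_b² sinh²(κL) / [4E(V_b − E)] = 22.43, so T = 0.0446.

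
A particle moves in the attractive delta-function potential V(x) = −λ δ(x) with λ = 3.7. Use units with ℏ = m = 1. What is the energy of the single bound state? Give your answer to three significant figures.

E = -6.85

For x ≠ 0 the bound state is ψ ∝ e^{−κ|x|}; integrating the TISE across the delta gives the cusp condition 2κ = 2mλ/ℏ², so κ = 3.700.
Then E = −ℏ²κ²/(2m) = −mλ²/(2ℏ²) = -6.845.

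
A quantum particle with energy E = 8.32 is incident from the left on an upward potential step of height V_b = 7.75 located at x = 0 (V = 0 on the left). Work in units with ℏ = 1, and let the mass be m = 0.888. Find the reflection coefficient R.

R = 0.342

The wavenumbers are k₁ = √(2mE)/ℏ = 3.844 on the left and k₂ = √(2m(E − V_b))/ℏ = 1.006 on the right.
Matching ψ and ψ′ at x = 0 gives r = (k₁ − k₂)/(k₁ + k₂), so R = r² = 0.3424 and T = 1 − R = 0.6576.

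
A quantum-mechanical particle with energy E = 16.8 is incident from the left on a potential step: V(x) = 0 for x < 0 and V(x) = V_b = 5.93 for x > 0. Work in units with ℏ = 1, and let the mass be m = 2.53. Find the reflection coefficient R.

The wavenumbers are k₁ = √(2mE)/ℏ = 9.220 on the left and k₂ = √(2m(E − V_b))/ℏ = 7.416 on the right.
Matching ψ and ψ′ at x = 0 gives r = (k₁ − k₂)/(k₁ + k₂), so R = r² = 0.01175 and T = 1 − R = 0.9882.

R = 0.0118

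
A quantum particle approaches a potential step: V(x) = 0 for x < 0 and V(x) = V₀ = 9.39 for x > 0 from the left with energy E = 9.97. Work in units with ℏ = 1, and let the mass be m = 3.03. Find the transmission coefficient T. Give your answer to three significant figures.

T = 0.626

On each side the TISE gives plane waves with k = √(2m(E − V))/ℏ: k₁ = √(2·3.03·9.97) = 7.773, k₂ = √(2·3.03·0.58) = 1.875.
Matching ψ and ψ′ at x = 0 gives r = (k₁ − k₂)/(k₁ + k₂), so R = r² = 0.3738 and T = 1 − R = 0.6262.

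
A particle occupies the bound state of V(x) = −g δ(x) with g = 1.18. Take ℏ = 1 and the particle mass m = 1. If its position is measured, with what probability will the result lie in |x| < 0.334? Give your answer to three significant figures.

The normalised bound state is ψ = √κ e^{−κ|x|} with κ = mg/ℏ² = 1.180.
P(|x| < d) = ∫_{−d}^{d} κ e^{−2κ|x|} dx = 1 − e^{−2κd} = 1 − e^{−0.7882} = 0.5454.

P = 0.545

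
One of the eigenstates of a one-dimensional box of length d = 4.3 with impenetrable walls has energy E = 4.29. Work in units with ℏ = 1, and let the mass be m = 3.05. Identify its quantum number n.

n = 7

From E_n = n²π²ℏ²/(2md²) invert to n = √(2md²E)/(πℏ).
n = (4.3/π) × √(2 × 3.05 × 4.29) = 7.002 → n = 7.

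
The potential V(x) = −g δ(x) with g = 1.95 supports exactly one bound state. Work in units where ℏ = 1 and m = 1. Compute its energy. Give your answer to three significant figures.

The bound state is ψ(x) = √κ e^{−κ|x|}. The derivative jump ψ'(0⁺) − ψ'(0⁻) = −(2mg/ℏ²)ψ(0) fixes κ = mg/ℏ² = 1.950.
Then E = −ℏ²κ²/(2m) = −mg²/(2ℏ²) = -1.901.

E = -1.90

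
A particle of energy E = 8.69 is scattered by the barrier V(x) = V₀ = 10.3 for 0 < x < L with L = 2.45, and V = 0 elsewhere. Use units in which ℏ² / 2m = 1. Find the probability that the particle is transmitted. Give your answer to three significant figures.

T = 0.00421

Since E < V₀ the interior solution is evanescent with decay constant κ = √(2m(V₀ − E))/ℏ = 1.269.
κL = 3.109, sinh(κL) = 11.17.
Matching ψ, ψ′ at both faces gives T = [1 + V₀² sinh²(κL) / (4E(V₀ − E))]⁻¹ = 1/237.7 = 0.00421.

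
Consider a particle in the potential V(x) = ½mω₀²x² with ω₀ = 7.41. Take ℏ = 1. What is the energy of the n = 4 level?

The oscillator eigenvalues are E_n = ℏω₀(n + ½), so E_4 = 7.41 × 4.5 = 33.35.

E = 33.3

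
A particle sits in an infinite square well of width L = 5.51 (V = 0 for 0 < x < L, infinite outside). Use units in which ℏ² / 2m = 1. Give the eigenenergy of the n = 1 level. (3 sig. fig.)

The infinite-well eigenfunctions ψ_n = √(2/L) sin(nπx/L) vanish at both walls, giving E_n = n²π²ℏ²/(2mL²).
E_1 = 1² × π² / (2 × 0.5 × 5.51²) = 0.3251.

E = 0.325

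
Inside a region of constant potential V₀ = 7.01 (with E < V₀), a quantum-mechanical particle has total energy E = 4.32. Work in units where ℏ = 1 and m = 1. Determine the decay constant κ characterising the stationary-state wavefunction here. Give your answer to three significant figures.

Since E < V₀ the TISE in this region is ψ'' = κ²ψ with κ = √(2m(V₀ − E))/ℏ.
κ = √(2 × 1 × 2.69) = 2.319.

κ = 2.32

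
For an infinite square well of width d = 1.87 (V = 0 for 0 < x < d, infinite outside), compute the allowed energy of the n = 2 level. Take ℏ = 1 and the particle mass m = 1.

E = 5.64

Requiring ψ(0) = ψ(d) = 0 quantises k = nπ/d, hence E_n = ℏ²k²/2m = n²π²ℏ²/(2md²).
E_2 = 2² × π² / (2 × 1 × 1.87²) = 5.645.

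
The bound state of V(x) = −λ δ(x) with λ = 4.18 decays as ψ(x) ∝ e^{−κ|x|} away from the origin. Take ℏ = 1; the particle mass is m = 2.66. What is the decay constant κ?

κ = 11.1

Integrating the TISE across x = 0 gives the cusp condition ψ'(0⁺) − ψ'(0⁻) = −(2mλ/ℏ²)ψ(0).
With ψ ∝ e^{−κ|x|} this yields −2κ = −2mλ/ℏ², so κ = mλ/ℏ² = 11.12.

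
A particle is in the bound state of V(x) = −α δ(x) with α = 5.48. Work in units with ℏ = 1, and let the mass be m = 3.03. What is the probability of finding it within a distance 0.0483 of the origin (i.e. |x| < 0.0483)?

P = 0.799

The normalised bound state is ψ = √κ e^{−κ|x|} with κ = mα/ℏ² = 16.60.
P(|x| < d) = ∫_{−d}^{d} κ e^{−2κ|x|} dx = 1 − e^{−2κd} = 1 − e^{−1.604} = 0.7989.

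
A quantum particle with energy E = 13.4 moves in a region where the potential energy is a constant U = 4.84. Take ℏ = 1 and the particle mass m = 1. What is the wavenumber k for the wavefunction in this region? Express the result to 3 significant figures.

With E > U the solution is oscillatory, ψ ∝ e^{±ikx} with k = √(2m(E − U))/ℏ.
k = √(2 × 1 × 8.56) = 4.138.

k = 4.14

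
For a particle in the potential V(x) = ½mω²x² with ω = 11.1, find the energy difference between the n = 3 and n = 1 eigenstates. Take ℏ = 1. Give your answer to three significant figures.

ΔE = 22.2

E_n = ℏω(n + ½), so ΔE = (3 − 1) ℏω = 2 × 11.1 = 22.20.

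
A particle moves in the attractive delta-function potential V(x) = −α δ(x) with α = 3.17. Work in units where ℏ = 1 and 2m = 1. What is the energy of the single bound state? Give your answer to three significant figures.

For x ≠ 0 the bound state is ψ ∝ e^{−κ|x|}; integrating the TISE across the delta gives the cusp condition 2κ = 2mα/ℏ², so κ = 1.585.
Then E = −ℏ²κ²/(2m) = −mα²/(2ℏ²) = -2.512.

E = -2.51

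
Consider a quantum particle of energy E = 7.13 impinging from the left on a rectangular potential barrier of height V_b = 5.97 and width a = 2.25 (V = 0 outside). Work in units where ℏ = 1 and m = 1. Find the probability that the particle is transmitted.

T = 0.921

Above the barrier the interior wavenumber is k₂ = √(2m(E − V_b))/ℏ = 1.523, giving phase k₂a = 3.427.
Matching at both interfaces gives T⁻¹ = 1 + V_b² sin²(k₂a) / [4E(E − V_b)] = 1.085, hence T = 0.921.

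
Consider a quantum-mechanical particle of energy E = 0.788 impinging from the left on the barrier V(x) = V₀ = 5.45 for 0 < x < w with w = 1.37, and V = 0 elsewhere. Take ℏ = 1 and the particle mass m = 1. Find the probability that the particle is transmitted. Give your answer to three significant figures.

T = 0.000460

E < V₀: inside the barrier ψ ∝ e^{±κx} with κ = √(2m(V₀ − E))/ℏ = 3.054.
κw = 4.183, sinh(κw) = 32.78.
The exact tunnelling result is T⁻¹ = 1 + V₀² sinh²(κw) / [4E(V₀ − E)] = 2174, so T = 0.000460.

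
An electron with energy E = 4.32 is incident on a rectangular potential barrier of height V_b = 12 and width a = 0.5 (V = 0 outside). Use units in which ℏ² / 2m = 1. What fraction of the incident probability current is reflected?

Since E < V_b the interior solution is evanescent with decay constant κ = √(2m(V_b − E))/ℏ = 2.771.
κa = 1.386, sinh(κa) = 1.874.
Matching ψ, ψ′ at both faces gives T = [1 + V_b² sinh²(κa) / (4E(V_b − E))]⁻¹ = 1/4.809 = 0.208.
R = 1 − T = 0.792.

R = 0.792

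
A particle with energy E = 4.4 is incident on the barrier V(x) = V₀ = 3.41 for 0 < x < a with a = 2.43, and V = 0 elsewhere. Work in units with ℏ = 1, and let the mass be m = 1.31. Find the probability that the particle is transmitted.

T = 0.755

E > V₀: inside the barrier k₂ = √(2m(E − V₀))/ℏ = 1.611, k₂a = 3.914.
Matching at both interfaces gives T⁻¹ = 1 + V₀² sin²(k₂a) / [4E(E − V₀)] = 1.325, hence T = 0.755.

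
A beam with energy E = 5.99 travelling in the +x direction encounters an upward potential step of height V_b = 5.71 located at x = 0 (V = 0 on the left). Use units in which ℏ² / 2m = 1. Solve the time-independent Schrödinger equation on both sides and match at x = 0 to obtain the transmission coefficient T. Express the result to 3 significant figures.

T = 0.585

The wavenumbers are k₁ = √(2mE)/ℏ = 2.447 on the left and k₂ = √(2m(E − V_b))/ℏ = 0.5292 on the right.
Matching ψ and ψ′ at x = 0 gives r = (k₁ − k₂)/(k₁ + k₂), so R = r² = 0.4153 and T = 1 − R = 0.5847.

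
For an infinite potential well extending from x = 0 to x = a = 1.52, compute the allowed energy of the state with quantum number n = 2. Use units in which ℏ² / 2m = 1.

The infinite-well eigenfunctions ψ_n = √(2/a) sin(nπx/a) vanish at both walls, giving E_n = n²π²ℏ²/(2ma²).
E_2 = 2² × π² / (2 × 0.5 × 1.52²) = 17.09.

E = 17.1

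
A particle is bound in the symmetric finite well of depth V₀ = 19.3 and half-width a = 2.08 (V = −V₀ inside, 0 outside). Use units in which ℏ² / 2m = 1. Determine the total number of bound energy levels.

The dimensionless depth is z₀ = a√(2mV₀)/ℏ = 2.08 × √(19.30) = 9.138.
The even/odd transcendental equations gain one root per π/2 in z₀, giving N = 1 + ⌊2z₀/π⌋ = 1 + ⌊5.817⌋ = 6.

N = 6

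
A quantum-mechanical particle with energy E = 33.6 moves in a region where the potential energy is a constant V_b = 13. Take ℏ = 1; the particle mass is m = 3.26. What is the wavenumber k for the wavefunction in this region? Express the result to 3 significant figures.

With E > V_b the solution is oscillatory, ψ ∝ e^{±ikx} with k = √(2m(E − V_b))/ℏ.
k = √(2 × 3.26 × 20.6) = 11.59.

k = 11.6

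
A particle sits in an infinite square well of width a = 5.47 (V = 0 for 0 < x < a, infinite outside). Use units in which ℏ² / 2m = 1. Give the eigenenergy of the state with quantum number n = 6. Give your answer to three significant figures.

Requiring ψ(0) = ψ(a) = 0 quantises k = nπ/a, hence E_n = ℏ²k²/2m = n²π²ℏ²/(2ma²).
E_6 = 6² × π² / (2 × 0.5 × 5.47²) = 11.87.

E = 11.9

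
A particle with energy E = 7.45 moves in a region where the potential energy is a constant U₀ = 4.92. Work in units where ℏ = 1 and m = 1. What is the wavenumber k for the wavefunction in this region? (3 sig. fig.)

With E > U₀ the solution is oscillatory, ψ ∝ e^{±ikx} with k = √(2m(E − U₀))/ℏ.
k = √(2 × 1 × 2.53) = 2.249.

k = 2.25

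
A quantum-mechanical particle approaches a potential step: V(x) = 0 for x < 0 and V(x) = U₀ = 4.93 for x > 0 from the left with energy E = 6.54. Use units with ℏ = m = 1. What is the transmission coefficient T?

The wavenumbers are k₁ = √(2mE)/ℏ = 3.617 on the left and k₂ = √(2m(E − U₀))/ℏ = 1.794 on the right.
Matching ψ and ψ′ at x = 0 gives r = (k₁ − k₂)/(k₁ + k₂), so R = r² = 0.1134 and T = 1 − R = 0.8866.

T = 0.887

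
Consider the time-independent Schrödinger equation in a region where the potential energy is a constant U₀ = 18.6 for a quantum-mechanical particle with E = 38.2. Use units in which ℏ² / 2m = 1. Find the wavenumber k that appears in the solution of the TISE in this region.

k = 4.43

With E > U₀ the solution is oscillatory, ψ ∝ e^{±ikx} with k = √(2m(E − U₀))/ℏ.
k = √(2 × 0.5 × 19.6) = 4.427.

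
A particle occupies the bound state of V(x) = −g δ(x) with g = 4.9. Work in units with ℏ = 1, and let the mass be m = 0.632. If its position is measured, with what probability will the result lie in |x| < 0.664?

P = 0.984

The normalised bound state is ψ = √κ e^{−κ|x|} with κ = mg/ℏ² = 3.097.
P(|x| < d) = ∫_{−d}^{d} κ e^{−2κ|x|} dx = 1 − e^{−2κd} = 1 − e^{−4.113} = 0.9836.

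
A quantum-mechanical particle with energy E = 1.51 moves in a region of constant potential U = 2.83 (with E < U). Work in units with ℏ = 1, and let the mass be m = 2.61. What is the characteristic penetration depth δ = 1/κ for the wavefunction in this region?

δ = 0.381

Since E < U the TISE in this region is ψ'' = κ²ψ with κ = √(2m(U − E))/ℏ.
κ = √(2 × 2.61 × 1.32) = 2.625. The penetration depth is δ = 1/κ = 0.381.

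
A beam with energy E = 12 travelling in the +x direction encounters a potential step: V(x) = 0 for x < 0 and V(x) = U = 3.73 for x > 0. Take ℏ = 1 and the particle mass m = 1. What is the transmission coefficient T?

The wavenumbers are k₁ = √(2mE)/ℏ = 4.899 on the left and k₂ = √(2m(E − U))/ℏ = 4.067 on the right.
Continuity of ψ and ψ′ at the step yields the reflection amplitude r = (k₁ − k₂)/(k₁ + k₂) = 0.09280; thus R = |r|² = 0.008612, T = 0.9914.

T = 0.991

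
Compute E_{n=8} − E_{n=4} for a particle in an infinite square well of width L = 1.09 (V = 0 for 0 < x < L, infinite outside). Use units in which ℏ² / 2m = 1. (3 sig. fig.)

E_n = n²π²ℏ²/(2mL²), so ΔE = (8² − 4²) π²ℏ²/(2mL²).
ΔE = 48 × π² / (2 × 0.5 × 1.09²) = 398.7.

ΔE = 399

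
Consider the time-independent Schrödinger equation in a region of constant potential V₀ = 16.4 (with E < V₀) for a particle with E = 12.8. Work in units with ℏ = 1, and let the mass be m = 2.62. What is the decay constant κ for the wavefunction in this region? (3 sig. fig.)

Since E < V₀ the TISE in this region is ψ'' = κ²ψ with κ = √(2m(V₀ − E))/ℏ.
κ = √(2 × 2.62 × 3.6) = 4.343.

κ = 4.34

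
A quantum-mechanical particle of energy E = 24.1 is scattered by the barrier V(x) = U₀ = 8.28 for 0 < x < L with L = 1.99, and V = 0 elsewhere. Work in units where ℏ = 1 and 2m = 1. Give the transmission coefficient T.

T = 0.957

E > U₀: inside the barrier k₂ = √(2m(E − U₀))/ℏ = 3.977, k₂L = 7.915.
Matching at both interfaces gives T⁻¹ = 1 + U₀² sin²(k₂L) / [4E(E − U₀)] = 1.045, hence T = 0.957.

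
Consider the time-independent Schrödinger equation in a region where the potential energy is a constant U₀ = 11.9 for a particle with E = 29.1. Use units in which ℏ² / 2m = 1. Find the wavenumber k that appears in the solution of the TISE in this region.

With E > U₀ the solution is oscillatory, ψ ∝ e^{±ikx} with k = √(2m(E − U₀))/ℏ.
k = √(2 × 0.5 × 17.2) = 4.147.

k = 4.15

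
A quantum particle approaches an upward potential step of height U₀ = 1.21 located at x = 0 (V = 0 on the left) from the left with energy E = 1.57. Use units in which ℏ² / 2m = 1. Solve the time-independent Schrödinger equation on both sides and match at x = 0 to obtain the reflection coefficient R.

On each side the TISE gives plane waves with k = √(2m(E − V))/ℏ: k₁ = √(2·½·1.57) = 1.253, k₂ = √(2·½·0.36) = 0.6000.
Matching ψ and ψ′ at x = 0 gives r = (k₁ − k₂)/(k₁ + k₂), so R = r² = 0.1242 and T = 1 − R = 0.8758.

R = 0.124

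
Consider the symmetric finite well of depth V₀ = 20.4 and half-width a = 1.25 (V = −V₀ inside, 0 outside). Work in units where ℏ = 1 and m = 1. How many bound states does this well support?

N = 6

Define the well-strength parameter z₀ = (a/ℏ)√(2mV₀) = 1.25 × √(2·1·20.4) = 7.984.
The even/odd transcendental equations gain one root per π/2 in z₀, giving N = 1 + ⌊2z₀/π⌋ = 1 + ⌊5.083⌋ = 6.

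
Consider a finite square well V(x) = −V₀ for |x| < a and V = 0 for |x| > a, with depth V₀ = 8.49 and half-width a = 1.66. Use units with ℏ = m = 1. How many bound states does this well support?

Define the well-strength parameter z₀ = (a/ℏ)√(2mV₀) = 1.66 × √(2·1·8.49) = 6.840.
A new bound state (alternating even/odd) appears each time z₀ passes a multiple of π/2, so N = ⌊2z₀/π⌋ + 1 = ⌊4.355⌋ + 1 = 5.

N = 5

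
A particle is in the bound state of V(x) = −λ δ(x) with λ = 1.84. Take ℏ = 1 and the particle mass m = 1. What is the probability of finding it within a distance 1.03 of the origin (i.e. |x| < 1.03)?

P = 0.977

The normalised bound state is ψ = √κ e^{−κ|x|} with κ = mλ/ℏ² = 1.840.
P(|x| < d) = ∫_{−d}^{d} κ e^{−2κ|x|} dx = 1 − e^{−2κd} = 1 − e^{−3.790} = 0.9774.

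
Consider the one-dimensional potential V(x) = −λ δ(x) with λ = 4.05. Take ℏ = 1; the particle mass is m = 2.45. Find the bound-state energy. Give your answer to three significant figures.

E = -20.1

For x ≠ 0 the bound state is ψ ∝ e^{−κ|x|}; integrating the TISE across the delta gives the cusp condition 2κ = 2mλ/ℏ², so κ = 9.923.
Then E = −ℏ²κ²/(2m) = −mλ²/(2ℏ²) = -20.09.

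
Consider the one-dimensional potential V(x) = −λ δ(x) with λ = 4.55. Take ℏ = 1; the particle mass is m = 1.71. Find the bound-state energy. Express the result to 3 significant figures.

The bound state is ψ(x) = √κ e^{−κ|x|}. The derivative jump ψ'(0⁺) − ψ'(0⁻) = −(2mλ/ℏ²)ψ(0) fixes κ = mλ/ℏ² = 7.781.
Then E = −ℏ²κ²/(2m) = −mλ²/(2ℏ²) = -17.70.

E = -17.7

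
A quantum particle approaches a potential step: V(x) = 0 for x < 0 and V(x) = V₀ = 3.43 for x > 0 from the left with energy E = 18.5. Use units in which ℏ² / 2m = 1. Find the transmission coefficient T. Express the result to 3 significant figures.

On each side the TISE gives plane waves with k = √(2m(E − V))/ℏ: k₁ = √(2·½·18.5) = 4.301, k₂ = √(2·½·15.07) = 3.882.
Matching ψ and ψ′ at x = 0 gives r = (k₁ − k₂)/(k₁ + k₂), so R = r² = 0.002624 and T = 1 − R = 0.9974.

T = 0.997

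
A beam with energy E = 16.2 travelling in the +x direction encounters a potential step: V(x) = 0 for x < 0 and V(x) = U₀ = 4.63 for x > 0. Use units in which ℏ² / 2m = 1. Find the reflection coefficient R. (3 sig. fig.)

R = 0.00705

The wavenumbers are k₁ = √(2mE)/ℏ = 4.025 on the left and k₂ = √(2m(E − U₀))/ℏ = 3.401 on the right.
Continuity of ψ and ψ′ at the step yields the reflection amplitude r = (k₁ − k₂)/(k₁ + k₂) = 0.08395; thus R = |r|² = 0.007048, T = 0.9930.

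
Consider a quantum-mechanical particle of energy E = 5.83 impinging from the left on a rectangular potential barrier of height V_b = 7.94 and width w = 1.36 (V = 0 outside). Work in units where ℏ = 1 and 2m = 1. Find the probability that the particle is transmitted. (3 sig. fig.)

E < V_b: inside the barrier ψ ∝ e^{±κx} with κ = √(2m(V_b − E))/ℏ = 1.453.
κw = 1.976, sinh(κw) = 3.536.
The exact tunnelling result is T⁻¹ = 1 + V_b² sinh²(κw) / [4E(V_b − E)] = 17.02, so T = 0.0588.

T = 0.0588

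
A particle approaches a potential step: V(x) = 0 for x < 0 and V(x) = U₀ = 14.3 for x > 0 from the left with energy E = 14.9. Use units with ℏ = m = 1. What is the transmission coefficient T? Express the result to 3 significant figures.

T = 0.557

On each side the TISE gives plane waves with k = √(2m(E − V))/ℏ: k₁ = √(2·1·14.9) = 5.459, k₂ = √(2·1·0.6) = 1.095.
Continuity of ψ and ψ′ at the step yields the reflection amplitude r = (k₁ − k₂)/(k₁ + k₂) = 0.6657; thus R = |r|² = 0.4432, T = 0.5568.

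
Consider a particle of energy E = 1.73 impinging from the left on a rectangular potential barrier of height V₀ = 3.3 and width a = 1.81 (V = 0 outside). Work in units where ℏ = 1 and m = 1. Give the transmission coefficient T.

T = 0.00651

E < V₀: inside the barrier ψ ∝ e^{±κx} with κ = √(2m(V₀ − E))/ℏ = 1.772.
κa = 3.207, sinh(κa) = 12.34.
Matching ψ, ψ′ at both faces gives T = [1 + V₀² sinh²(κa) / (4E(V₀ − E))]⁻¹ = 1/153.5 = 0.00651.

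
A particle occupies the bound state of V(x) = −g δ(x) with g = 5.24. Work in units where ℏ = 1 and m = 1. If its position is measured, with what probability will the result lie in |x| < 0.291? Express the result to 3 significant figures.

P = 0.953

The normalised bound state is ψ = √κ e^{−κ|x|} with κ = mg/ℏ² = 5.240.
P(|x| < d) = ∫_{−d}^{d} κ e^{−2κ|x|} dx = 1 − e^{−2κd} = 1 − e^{−3.050} = 0.9526.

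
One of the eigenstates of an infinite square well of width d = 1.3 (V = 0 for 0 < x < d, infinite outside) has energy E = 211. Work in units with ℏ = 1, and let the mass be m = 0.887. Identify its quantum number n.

From E_n = n²π²ℏ²/(2md²) invert to n = √(2md²E)/(πℏ).
n = (1.3/π) × √(2 × 0.887 × 211) = 8.006 → n = 8.

n = 8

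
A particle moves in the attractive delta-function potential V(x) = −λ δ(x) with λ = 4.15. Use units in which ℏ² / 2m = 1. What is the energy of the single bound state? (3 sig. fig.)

The bound state is ψ(x) = √κ e^{−κ|x|}. The derivative jump ψ'(0⁺) − ψ'(0⁻) = −(2mλ/ℏ²)ψ(0) fixes κ = mλ/ℏ² = 2.075.
Then E = −ℏ²κ²/(2m) = −mλ²/(2ℏ²) = -4.306.

E = -4.31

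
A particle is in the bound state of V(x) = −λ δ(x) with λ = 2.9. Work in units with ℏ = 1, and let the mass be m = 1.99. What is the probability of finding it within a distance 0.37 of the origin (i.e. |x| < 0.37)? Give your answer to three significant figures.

The normalised bound state is ψ = √κ e^{−κ|x|} with κ = mλ/ℏ² = 5.771.
P(|x| < d) = ∫_{−d}^{d} κ e^{−2κ|x|} dx = 1 − e^{−2κd} = 1 − e^{−4.271} = 0.9860.

P = 0.986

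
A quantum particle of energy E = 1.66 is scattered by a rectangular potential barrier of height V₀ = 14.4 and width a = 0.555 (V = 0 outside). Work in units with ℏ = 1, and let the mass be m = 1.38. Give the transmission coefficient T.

E < V₀: inside the barrier ψ ∝ e^{±κx} with κ = √(2m(V₀ − E))/ℏ = 5.930.
κa = 3.291, sinh(κa) = 13.42.
Matching ψ, ψ′ at both faces gives T = [1 + V₀² sinh²(κa) / (4E(V₀ − E))]⁻¹ = 1/442.2 = 0.00226.

T = 0.00226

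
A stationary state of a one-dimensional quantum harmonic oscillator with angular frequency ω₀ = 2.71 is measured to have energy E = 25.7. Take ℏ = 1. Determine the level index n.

E_n = ℏω₀(n + ½) ⇒ n = E/(ℏω₀) − ½ = 25.7/2.71 − 0.5 = 8.983 → n = 9.

n = 9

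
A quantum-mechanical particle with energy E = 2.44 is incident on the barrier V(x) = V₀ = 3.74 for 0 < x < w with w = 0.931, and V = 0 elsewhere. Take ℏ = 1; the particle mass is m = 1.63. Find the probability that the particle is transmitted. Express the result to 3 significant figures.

Since E < V₀ the interior solution is evanescent with decay constant κ = √(2m(V₀ − E))/ℏ = 2.059.
κw = 1.917, sinh(κw) = 3.325.
The exact tunnelling result is T⁻¹ = 1 + V₀² sinh²(κw) / [4E(V₀ − E)] = 13.19, so T = 0.0758.

T = 0.0758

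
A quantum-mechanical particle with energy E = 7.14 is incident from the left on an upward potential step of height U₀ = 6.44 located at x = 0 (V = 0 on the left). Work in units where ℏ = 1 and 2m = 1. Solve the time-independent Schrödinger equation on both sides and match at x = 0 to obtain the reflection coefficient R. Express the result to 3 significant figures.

On each side the TISE gives plane waves with k = √(2m(E − V))/ℏ: k₁ = √(2·½·7.14) = 2.672, k₂ = √(2·½·0.7) = 0.8367.
Continuity of ψ and ψ′ at the step yields the reflection amplitude r = (k₁ − k₂)/(k₁ + k₂) = 0.5231; thus R = |r|² = 0.2736, T = 0.7264.

R = 0.274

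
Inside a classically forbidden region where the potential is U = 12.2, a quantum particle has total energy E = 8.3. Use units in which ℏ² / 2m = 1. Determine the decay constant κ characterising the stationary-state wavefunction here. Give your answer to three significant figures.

κ = 1.97

Since E < U the TISE in this region is ψ'' = κ²ψ with κ = √(2m(U − E))/ℏ.
κ = √(2 × 0.5 × 3.9) = 1.975.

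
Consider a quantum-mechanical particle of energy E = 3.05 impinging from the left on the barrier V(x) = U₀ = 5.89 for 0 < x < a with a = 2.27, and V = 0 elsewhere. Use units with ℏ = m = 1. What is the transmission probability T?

T = 0.0000799

E < U₀: inside the barrier ψ ∝ e^{±κx} with κ = √(2m(U₀ − E))/ℏ = 2.383.
κa = 5.410, sinh(κa) = 111.8.
Matching ψ, ψ′ at both faces gives T = [1 + U₀² sinh²(κa) / (4E(U₀ − E))]⁻¹ = 1/12520 = 0.0000799.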